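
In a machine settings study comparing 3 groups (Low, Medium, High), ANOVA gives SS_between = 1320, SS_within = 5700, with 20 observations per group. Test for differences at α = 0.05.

df_between = 2, df_within = 57. F = MS_between/MS_within = 660.0/100.0 = 6.6. F_crit ≈ 3.159. Reject H₀. At least one mean differs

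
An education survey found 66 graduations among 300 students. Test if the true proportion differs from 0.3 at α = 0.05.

p̂ = 0.22, p₀ = 0.3. z = (p̂ - p₀)/√(p₀(1-p₀)/n) = -3.024. Critical: ±1.96. Reject H₀.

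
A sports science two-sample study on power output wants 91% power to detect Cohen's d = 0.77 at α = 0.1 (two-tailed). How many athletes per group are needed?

z_{α/2} = 1.645, z_β = Φ⁻¹(0.91) = 1.341. For medium effect (d = 0.77): n per group = 2(z_{α/2} + z_β)²/d² = 2(1.645 + 1.341)²/0.77² = 30.1 → 31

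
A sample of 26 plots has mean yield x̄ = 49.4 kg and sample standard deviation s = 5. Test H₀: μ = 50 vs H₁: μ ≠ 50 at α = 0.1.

t = (x̄ - μ₀)/(s/√n) = (49.4 - 50)/(5/√26) = -0.612. df = 25, critical t = ±1.708. Fail to reject H₀.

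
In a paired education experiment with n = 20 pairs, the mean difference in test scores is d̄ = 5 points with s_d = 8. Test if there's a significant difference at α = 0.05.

t = d̄/(s_d/√n) = 5/(8/√20) = 2.795. df = 19, critical t = ±2.093. Reject H₀.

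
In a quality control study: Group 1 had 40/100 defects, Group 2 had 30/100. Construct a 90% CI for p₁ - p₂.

p̂₁ = 0.4, p̂₂ = 0.3. Difference = 0.1. CI = (-0.01, 0.21)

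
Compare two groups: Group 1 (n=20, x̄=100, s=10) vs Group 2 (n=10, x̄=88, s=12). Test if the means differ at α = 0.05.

Pooled sp = 10.68. t = 2.9, df = 28. Critical t = ±2.048. Reject H₀.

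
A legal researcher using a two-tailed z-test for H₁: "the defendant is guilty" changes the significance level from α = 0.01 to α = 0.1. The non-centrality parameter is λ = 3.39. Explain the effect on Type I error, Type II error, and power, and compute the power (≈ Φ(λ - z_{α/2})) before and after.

Increasing α from 0.01 to 0.1:
• Type I error rate increases (α is the Type I rate by definition).
• Critical value moves from z_{α/2} = 2.576 to 1.645, so power = Φ(λ - z_{α/2}) goes from Φ(3.39 - 2.576) = 0.792 to Φ(3.39 - 1.645) = 0.96.
• Type II error rate β = 1 - power therefore decreases (0.208 → 0.04).
Appropriate when false negatives are costly — here, acquitting a guilty person.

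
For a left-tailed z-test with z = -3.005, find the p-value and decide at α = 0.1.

p = P(Z < -3.005) = Φ(-3.005) ≈ 0.0013. Since p < 0.1, reject H₀ (significant) at α = 0.1.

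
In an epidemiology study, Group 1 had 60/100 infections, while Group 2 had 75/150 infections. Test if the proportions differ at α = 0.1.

p̂₁ = 0.6, p̂₂ = 0.5, pooled p̂ = 0.54. z = 1.554. Critical: ±1.645. Fail to reject H₀.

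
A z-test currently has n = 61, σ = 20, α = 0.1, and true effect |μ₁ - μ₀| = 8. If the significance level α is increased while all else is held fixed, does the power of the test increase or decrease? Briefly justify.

Power increases: a larger α lowers the critical value, so more of the H₁ sampling distribution falls in the rejection region.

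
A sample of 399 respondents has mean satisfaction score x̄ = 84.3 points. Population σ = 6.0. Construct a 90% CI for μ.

CI = x̄ ± z*(σ/√n) = 84.3 ± 1.645(6.0/√399) = 84.3 ± 0.49 = (83.81, 84.79)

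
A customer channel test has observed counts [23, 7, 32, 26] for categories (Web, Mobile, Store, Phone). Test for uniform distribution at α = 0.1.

Expected = 22 each. χ² = Σ(O-E)²/E = 15.545. df = 3, critical value = 6.251. Reject H₀.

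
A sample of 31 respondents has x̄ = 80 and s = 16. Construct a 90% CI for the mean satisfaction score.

CI = x̄ ± t*(s/√n) = 80 ± 1.697(16/√31) = (75.12, 84.88)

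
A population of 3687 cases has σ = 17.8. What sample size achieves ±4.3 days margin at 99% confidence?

Without FPC: n₀ = (2.576×17.8/4.3)² = 113.709. With FPC: n = n₀N/(n₀+N-1) = 110.3 → n = 111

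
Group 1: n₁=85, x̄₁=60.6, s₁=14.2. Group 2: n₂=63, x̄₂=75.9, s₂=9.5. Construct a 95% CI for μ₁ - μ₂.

Difference = -15.3. SE = √(14.2²/85 + 9.5²/63) = 1.951. CI = (-19.12, -11.48)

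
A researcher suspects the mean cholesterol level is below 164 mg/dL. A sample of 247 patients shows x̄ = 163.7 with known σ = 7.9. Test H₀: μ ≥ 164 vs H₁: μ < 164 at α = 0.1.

z = -0.597. Critical value: -1.28. Fail to reject H₀.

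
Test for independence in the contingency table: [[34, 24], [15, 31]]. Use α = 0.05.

χ² = 6.966. df = 1, critical = 3.841. Reject H₀. Variables are dependent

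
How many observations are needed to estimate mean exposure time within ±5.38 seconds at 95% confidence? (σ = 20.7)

n = (z*σ/E)² = (1.96×20.7/5.38)² = 56.9 → n = 57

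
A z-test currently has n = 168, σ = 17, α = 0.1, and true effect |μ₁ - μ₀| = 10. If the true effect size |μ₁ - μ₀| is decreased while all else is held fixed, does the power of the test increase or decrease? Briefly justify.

Power decreases: a smaller true effect decreases the non-centrality λ = |μ₁ - μ₀|/(σ/√n).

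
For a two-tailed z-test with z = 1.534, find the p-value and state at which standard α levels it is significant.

p = 2·P(Z > |1.534|) = 2·(1 - Φ(1.534)) ≈ 0.125. Not significant at any standard level.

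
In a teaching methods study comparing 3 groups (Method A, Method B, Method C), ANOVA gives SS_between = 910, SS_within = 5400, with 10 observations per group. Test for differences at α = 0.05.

df_between = 2, df_within = 27. F = MS_between/MS_within = 455.0/200.0 = 2.275. F_crit ≈ 3.354. Fail to reject H₀.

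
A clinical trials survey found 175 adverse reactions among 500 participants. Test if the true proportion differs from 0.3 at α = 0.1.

p̂ = 0.35, p₀ = 0.3. z = (p̂ - p₀)/√(p₀(1-p₀)/n) = 2.44. Critical: ±1.645. Reject H₀.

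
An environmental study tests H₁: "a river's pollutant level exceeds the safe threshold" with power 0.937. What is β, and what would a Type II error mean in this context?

β = 1 - power = 1 - 0.937 = 0.063. A Type II error is failing to reject H₀ when H₀ is false (false negative) — here, failing to conclude that a river's pollutant level exceeds the safe threshold when in fact it is true. Consequence: allowing unsafe pollution to continue.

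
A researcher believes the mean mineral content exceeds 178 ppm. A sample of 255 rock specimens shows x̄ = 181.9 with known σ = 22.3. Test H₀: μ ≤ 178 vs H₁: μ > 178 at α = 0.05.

z = 2.793. Critical value: 1.645. Reject H₀.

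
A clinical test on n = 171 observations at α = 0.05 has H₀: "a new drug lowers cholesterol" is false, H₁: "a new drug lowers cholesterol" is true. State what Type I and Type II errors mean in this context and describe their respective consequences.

Type I (false positive): concluding that a new drug lowers cholesterol when it is not — approving an ineffective drug — patients take a useless medication and may skip effective alternatives. Type II (false negative): failing to conclude that a new drug lowers cholesterol when it is — shelving an effective drug — patients miss out on a treatment that would have helped. Which is costlier depends on domain priorities and is a judgement call rather than a statistical fact.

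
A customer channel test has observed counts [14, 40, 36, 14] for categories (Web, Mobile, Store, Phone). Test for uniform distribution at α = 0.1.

Expected = 26 each. χ² = Σ(O-E)²/E = 22.462. df = 3, critical value = 6.251. Reject H₀.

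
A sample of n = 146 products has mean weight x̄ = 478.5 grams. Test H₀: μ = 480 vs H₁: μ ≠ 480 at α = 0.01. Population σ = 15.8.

z = (x̄ - μ₀)/(σ/√n) = (478.5 - 480)/(15.8/√146) = -1.147. Critical value: ±2.576. Since |-1.147| ≤ 2.576, Fail to reject H₀.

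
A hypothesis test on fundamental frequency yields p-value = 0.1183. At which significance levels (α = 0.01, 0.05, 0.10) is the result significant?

p = 0.1183. Not significant at any of the given levels.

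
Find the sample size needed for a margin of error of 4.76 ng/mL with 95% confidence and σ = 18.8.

n = (z*σ/E)² = (1.96×18.8/4.76)² = 59.9 → n = 60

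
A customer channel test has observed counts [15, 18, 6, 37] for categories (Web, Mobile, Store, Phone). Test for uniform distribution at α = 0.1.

Expected = 19 each. χ² = Σ(O-E)²/E = 26.842. df = 3, critical value = 6.251. Reject H₀.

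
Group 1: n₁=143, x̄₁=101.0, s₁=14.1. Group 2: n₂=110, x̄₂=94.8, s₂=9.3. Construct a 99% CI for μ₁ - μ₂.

Difference = 6.2. SE = √(14.1²/143 + 9.3²/110) = 1.475. CI = (2.4, 10.0)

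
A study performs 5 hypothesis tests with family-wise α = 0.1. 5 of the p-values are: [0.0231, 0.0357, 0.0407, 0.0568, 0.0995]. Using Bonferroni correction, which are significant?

Bonferroni α = 0.1/5 = 0.02. None of the given p-values are significant.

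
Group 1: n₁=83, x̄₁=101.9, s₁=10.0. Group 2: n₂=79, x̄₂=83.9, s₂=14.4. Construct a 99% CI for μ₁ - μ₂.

Difference = 18.0. SE = √(10.0²/83 + 14.4²/79) = 1.957. CI = (12.96, 23.04)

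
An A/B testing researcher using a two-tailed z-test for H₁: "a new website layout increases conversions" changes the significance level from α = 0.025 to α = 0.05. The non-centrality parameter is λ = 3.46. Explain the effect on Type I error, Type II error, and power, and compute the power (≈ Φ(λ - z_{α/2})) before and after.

Increasing α from 0.025 to 0.05:
• Type I error rate increases (α is the Type I rate by definition).
• Critical value moves from z_{α/2} = 2.241 to 1.96, so power = Φ(λ - z_{α/2}) goes from Φ(3.46 - 2.241) = 0.889 to Φ(3.46 - 1.96) = 0.933.
• Type II error rate β = 1 - power therefore decreases (0.111 → 0.067).
Appropriate when false negatives are costly — here, discarding a layout that would have improved conversions — lost revenue.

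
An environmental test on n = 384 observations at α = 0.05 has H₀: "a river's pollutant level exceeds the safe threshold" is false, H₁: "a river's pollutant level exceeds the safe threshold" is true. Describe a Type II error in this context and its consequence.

Type II error: failing to reject H₀ when it is false — concluding that a river's pollutant level exceeds the safe threshold is not supported when in fact it is. Consequence: allowing unsafe pollution to continue.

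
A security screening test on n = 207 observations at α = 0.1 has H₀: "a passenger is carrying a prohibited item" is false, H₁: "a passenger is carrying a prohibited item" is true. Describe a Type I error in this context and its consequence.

Type I error: rejecting H₀ when it is true — concluding that a passenger is carrying a prohibited item when in fact it is not. Consequence: detaining an innocent passenger — delay and inconvenience.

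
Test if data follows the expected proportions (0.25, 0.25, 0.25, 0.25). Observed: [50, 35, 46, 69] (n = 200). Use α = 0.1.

Expected: [50.0, 50.0, 50.0, 50.0]. χ² = 12.04. df = 3, critical = 6.251. Reject H₀.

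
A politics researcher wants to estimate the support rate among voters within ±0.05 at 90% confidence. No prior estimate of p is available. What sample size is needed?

Conservative approach: use p = 0.5 (maximizes p(1-p) = 0.25). n = z²(0.25)/E² = 1.645²×0.25/0.05² = 270.6 → n = 271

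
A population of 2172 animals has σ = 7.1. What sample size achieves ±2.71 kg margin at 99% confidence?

Without FPC: n₀ = (2.576×7.1/2.71)² = 45.548. With FPC: n = n₀N/(n₀+N-1) = 44.6 → n = 45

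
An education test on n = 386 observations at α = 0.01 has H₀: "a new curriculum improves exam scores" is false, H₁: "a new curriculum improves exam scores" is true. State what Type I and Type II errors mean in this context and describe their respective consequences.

Type I (false positive): concluding that a new curriculum improves exam scores when it is not — adopting a curriculum that gives no real benefit — disruption for nothing. Type II (false negative): failing to conclude that a new curriculum improves exam scores when it is — keeping the old curriculum when the new one would have helped students. Which is costlier depends on domain priorities and is a judgement call rather than a statistical fact.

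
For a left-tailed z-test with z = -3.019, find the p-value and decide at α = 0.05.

p = P(Z < -3.019) = Φ(-3.019) ≈ 0.0013. Since p < 0.05, reject H₀ (significant) at α = 0.05.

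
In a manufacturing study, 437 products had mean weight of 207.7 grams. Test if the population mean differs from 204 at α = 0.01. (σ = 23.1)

z = (x̄ - μ₀)/(σ/√n) = (207.7 - 204)/(23.1/√437) = 3.348. Critical value: ±2.576. Since |3.348| > 2.576, Reject H₀.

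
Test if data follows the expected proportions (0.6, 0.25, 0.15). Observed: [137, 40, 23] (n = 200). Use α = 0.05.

Expected: [120.0, 50.0, 30.0]. χ² = 6.042. df = 2, critical = 5.991. Reject H₀.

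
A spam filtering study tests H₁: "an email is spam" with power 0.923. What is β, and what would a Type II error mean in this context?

β = 1 - power = 1 - 0.923 = 0.077. A Type II error is failing to reject H₀ when H₀ is false (false negative) — here, failing to conclude that an email is spam when in fact it is true. Consequence: a spam email lands in the inbox.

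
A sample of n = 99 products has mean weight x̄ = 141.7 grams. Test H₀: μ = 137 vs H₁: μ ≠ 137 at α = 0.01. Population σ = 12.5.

z = (x̄ - μ₀)/(σ/√n) = (141.7 - 137)/(12.5/√99) = 3.741. Critical value: ±2.576. Since |3.741| > 2.576, Reject H₀.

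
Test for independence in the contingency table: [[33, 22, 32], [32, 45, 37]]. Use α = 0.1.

χ² = 4.732. df = 2, critical = 4.605. Reject H₀. Variables are dependent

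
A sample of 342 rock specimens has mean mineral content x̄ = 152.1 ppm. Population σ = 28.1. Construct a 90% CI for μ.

CI = x̄ ± z*(σ/√n) = 152.1 ± 1.645(28.1/√342) = 152.1 ± 2.5 = (149.6, 154.6)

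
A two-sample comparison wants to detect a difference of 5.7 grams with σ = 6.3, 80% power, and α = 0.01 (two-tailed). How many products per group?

n per group = 2(z_α/2 + z_β)²σ²/d² = 2×(2.576 + 0.84)²×6.3²/5.7² = 28.5 → n = 29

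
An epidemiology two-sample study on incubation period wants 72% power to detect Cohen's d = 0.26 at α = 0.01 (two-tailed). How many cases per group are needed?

z_{α/2} = 2.576, z_β = Φ⁻¹(0.72) = 0.583. For small effect (d = 0.26): n per group = 2(z_{α/2} + z_β)²/d² = 2(2.576 + 0.583)²/0.26² = 295.2 → 296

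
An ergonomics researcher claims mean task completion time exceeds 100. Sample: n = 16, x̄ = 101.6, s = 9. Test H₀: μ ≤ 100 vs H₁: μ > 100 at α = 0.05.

t = (101.6 - 100)/(9/√16) = 0.711, df = 15. Critical t = 1.753. Fail to reject H₀.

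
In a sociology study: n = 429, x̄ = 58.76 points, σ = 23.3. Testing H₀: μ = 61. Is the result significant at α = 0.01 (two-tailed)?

z = (58.76 - 61)/(23.3/√429) = -1.991. Since |z| ≤ 2.576, not significant at α = 0.01.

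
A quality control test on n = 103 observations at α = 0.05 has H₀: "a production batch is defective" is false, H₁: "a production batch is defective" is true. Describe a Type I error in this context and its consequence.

Type I error: rejecting H₀ when it is true — concluding that a production batch is defective when in fact it is not. Consequence: scrapping a good batch — wasted material and cost for no reason.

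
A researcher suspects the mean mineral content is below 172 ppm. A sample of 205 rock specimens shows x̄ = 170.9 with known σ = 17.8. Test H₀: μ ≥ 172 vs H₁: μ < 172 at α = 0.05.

z = -0.885. Critical value: -1.645. Fail to reject H₀.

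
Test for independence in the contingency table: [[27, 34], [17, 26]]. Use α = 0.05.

χ² = 0.231. df = 1, critical = 3.841. Fail to reject H₀. No evidence of dependence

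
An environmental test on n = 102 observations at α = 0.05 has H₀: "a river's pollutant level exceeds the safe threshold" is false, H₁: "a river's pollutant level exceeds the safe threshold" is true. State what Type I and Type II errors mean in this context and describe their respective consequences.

Type I (false positive): concluding that a river's pollutant level exceeds the safe threshold when it is not — shutting down a compliant factory unnecessarily. Type II (false negative): failing to conclude that a river's pollutant level exceeds the safe threshold when it is — allowing unsafe pollution to continue. Which is costlier depends on domain priorities and is a judgement call rather than a statistical fact.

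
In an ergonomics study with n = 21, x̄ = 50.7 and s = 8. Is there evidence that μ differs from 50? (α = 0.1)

t = (x̄ - μ₀)/(s/√n) = (50.7 - 50)/(8/√21) = 0.401. df = 20, critical t = ±1.725. Fail to reject H₀.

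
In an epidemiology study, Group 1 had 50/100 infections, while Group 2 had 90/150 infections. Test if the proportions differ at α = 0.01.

p̂₁ = 0.5, p̂₂ = 0.6, pooled p̂ = 0.56. z = -1.56. Critical: ±2.576. Fail to reject H₀.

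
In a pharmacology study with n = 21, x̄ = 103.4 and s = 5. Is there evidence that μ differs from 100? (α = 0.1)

t = (x̄ - μ₀)/(s/√n) = (103.4 - 100)/(5/√21) = 3.116. df = 20, critical t = ±1.725. Reject H₀.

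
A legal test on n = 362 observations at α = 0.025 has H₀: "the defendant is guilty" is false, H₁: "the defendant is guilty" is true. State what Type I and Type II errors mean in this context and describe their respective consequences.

Type I (false positive): concluding that the defendant is guilty when it is not — convicting an innocent person. Type II (false negative): failing to conclude that the defendant is guilty when it is — acquitting a guilty person. Which is costlier depends on domain priorities and is a judgement call rather than a statistical fact.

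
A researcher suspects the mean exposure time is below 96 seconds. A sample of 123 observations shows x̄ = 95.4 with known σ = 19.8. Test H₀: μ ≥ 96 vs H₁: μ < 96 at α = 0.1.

z = -0.336. Critical value: -1.28. Fail to reject H₀.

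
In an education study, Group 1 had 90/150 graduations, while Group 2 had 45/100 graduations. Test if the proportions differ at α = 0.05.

p̂₁ = 0.6, p̂₂ = 0.45, pooled p̂ = 0.54. z = 2.331. Critical: ±1.96. Reject H₀.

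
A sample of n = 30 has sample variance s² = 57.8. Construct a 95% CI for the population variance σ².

df = 29. χ²_{0.025} = 45.722, χ²_{0.975} = 16.047. CI for σ² = ((n-1)s²/χ²_{α/2}, (n-1)s²/χ²_{1-α/2}) = (29·57.8/45.722, 29·57.8/16.047) = (36.66, 104.46)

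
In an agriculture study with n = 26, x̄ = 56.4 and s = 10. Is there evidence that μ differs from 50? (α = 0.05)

t = (x̄ - μ₀)/(s/√n) = (56.4 - 50)/(10/√26) = 3.263. df = 25, critical t = ±2.06. Reject H₀.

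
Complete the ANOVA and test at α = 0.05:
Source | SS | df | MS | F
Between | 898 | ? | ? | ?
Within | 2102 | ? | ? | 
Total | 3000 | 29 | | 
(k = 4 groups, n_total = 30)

df_between = 3, df_within = 26. MS_between = 299.33, MS_within = 80.85. F = 3.703, F_crit ≈ 2.975. Reject H₀.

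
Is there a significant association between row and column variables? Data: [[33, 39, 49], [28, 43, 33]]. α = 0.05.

χ² = 2.456. df = 2, critical = 5.991. Fail to reject H₀. No evidence of dependence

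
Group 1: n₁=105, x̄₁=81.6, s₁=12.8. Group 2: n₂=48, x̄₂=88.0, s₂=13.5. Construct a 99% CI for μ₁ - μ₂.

Difference = -6.4. SE = √(12.8²/105 + 13.5²/48) = 2.315. CI = (-12.36, -0.44)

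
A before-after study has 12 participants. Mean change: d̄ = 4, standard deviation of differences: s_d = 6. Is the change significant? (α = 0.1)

t = d̄/(s_d/√n) = 4/(6/√12) = 2.309. df = 11, critical t = ±1.796. Reject H₀.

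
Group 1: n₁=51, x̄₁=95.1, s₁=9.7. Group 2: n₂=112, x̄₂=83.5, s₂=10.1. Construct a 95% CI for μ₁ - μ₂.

Difference = 11.6. SE = √(9.7²/51 + 10.1²/112) = 1.66. CI = (8.35, 14.85)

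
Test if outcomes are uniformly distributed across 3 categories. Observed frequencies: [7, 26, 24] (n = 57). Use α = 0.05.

Expected = 19 each. χ² = Σ(O-E)²/E = 11.474. df = 2, critical value = 5.991. Reject H₀.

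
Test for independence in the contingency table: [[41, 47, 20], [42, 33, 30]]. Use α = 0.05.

χ² = 4.421. df = 2, critical = 5.991. Fail to reject H₀. No evidence of dependence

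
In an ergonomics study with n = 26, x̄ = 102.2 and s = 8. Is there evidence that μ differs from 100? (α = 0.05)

t = (x̄ - μ₀)/(s/√n) = (102.2 - 100)/(8/√26) = 1.402. df = 25, critical t = ±2.06. Fail to reject H₀.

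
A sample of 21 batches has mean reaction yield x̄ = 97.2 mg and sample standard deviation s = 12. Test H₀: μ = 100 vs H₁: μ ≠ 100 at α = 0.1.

t = (x̄ - μ₀)/(s/√n) = (97.2 - 100)/(12/√21) = -1.069. df = 20, critical t = ±1.725. Fail to reject H₀.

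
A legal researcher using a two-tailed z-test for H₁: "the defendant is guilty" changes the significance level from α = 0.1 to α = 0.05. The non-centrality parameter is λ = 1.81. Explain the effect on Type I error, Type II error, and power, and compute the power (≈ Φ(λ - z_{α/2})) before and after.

Decreasing α from 0.1 to 0.05:
• Type I error rate decreases (α is the Type I rate by definition).
• Critical value moves from z_{α/2} = 1.645 to 1.96, so power = Φ(λ - z_{α/2}) goes from Φ(1.81 - 1.645) = 0.566 to Φ(1.81 - 1.96) = 0.44.
• Type II error rate β = 1 - power therefore increases (0.434 → 0.56).
Appropriate when false positives are costly — here, convicting an innocent person.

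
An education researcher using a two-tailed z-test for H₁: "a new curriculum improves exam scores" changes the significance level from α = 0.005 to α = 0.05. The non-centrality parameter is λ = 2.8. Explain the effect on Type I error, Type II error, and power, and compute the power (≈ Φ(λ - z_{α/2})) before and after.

Increasing α from 0.005 to 0.05:
• Type I error rate increases (α is the Type I rate by definition).
• Critical value moves from z_{α/2} = 2.807 to 1.96, so power = Φ(λ - z_{α/2}) goes from Φ(2.8 - 2.807) = 0.497 to Φ(2.8 - 1.96) = 0.8.
• Type II error rate β = 1 - power therefore decreases (0.503 → 0.2).
Appropriate when false negatives are costly — here, keeping the old curriculum when the new one would have helped students.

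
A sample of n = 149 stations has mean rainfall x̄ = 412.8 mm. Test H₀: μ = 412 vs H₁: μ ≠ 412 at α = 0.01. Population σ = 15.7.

z = (x̄ - μ₀)/(σ/√n) = (412.8 - 412)/(15.7/√149) = 0.622. Critical value: ±2.576. Since |0.622| ≤ 2.576, Fail to reject H₀.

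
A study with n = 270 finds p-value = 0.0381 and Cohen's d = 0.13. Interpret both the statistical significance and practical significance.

Statistically significant (p = 0.0381 < 0.05). Cohen's d = 0.13 indicates a very small effect size. Both statistical and practical significance should be considered.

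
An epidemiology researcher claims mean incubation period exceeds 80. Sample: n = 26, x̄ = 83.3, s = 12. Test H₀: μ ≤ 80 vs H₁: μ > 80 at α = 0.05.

t = (83.3 - 80)/(12/√26) = 1.402, df = 25. Critical t = 1.708. Fail to reject H₀.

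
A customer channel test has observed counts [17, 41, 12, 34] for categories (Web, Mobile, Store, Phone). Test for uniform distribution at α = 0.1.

Expected = 26 each. χ² = Σ(O-E)²/E = 21.769. df = 3, critical value = 6.251. Reject H₀.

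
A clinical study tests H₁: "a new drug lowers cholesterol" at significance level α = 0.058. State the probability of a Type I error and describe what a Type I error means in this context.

P(Type I error) = α = 0.058. A Type I error is rejecting H₀ when H₀ is actually true (false positive) — here, concluding that a new drug lowers cholesterol when in fact this is not the case. Consequence: approving an ineffective drug — patients take a useless medication and may skip effective alternatives.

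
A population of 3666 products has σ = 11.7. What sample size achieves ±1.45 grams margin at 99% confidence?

Without FPC: n₀ = (2.576×11.7/1.45)² = 432.043. With FPC: n = n₀N/(n₀+N-1) = 386.6 → n = 387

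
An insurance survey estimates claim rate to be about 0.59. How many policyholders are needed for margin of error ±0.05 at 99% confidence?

n = z²p(1-p)/E² = 2.576²×0.59×0.41/0.05² = 642.1 → n = 643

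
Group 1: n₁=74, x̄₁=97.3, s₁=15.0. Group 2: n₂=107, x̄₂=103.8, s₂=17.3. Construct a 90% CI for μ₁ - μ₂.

Difference = -6.5. SE = √(15.0²/74 + 17.3²/107) = 2.416. CI = (-10.47, -2.53)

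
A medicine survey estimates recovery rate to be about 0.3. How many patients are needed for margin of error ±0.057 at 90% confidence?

n = z²p(1-p)/E² = 1.645²×0.3×0.7/0.057² = 174.9 → n = 175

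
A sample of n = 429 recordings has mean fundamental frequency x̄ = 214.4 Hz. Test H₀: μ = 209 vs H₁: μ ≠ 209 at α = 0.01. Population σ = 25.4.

z = (x̄ - μ₀)/(σ/√n) = (214.4 - 209)/(25.4/√429) = 4.403. Critical value: ±2.576. Since |4.403| > 2.576, Reject H₀.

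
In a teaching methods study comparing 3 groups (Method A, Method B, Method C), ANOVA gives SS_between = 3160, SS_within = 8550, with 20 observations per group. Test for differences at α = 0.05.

df_between = 2, df_within = 57. F = MS_between/MS_within = 1580.0/150.0 = 10.533. F_crit ≈ 3.159. Reject H₀. At least one mean differs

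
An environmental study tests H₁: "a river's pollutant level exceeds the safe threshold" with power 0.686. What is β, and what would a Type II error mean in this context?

β = 1 - power = 1 - 0.686 = 0.314. A Type II error is failing to reject H₀ when H₀ is false (false negative) — here, failing to conclude that a river's pollutant level exceeds the safe threshold when in fact it is true. Consequence: allowing unsafe pollution to continue.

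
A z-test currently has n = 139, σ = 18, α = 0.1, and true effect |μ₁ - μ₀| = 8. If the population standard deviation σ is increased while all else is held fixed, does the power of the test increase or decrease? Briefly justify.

Power decreases: a larger σ inflates the standard error σ/√n, pulling the sampling distribution under H₁ back toward the critical value.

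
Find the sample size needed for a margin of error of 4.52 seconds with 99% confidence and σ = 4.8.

n = (z*σ/E)² = (2.576×4.8/4.52)² = 7.5 → n = 8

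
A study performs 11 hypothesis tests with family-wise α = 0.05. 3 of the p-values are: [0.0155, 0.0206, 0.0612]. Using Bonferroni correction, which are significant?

Bonferroni α = 0.05/11 = 0.00455. None of the given p-values are significant.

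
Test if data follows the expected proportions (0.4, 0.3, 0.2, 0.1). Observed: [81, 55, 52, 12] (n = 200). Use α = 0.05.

Expected: [80.0, 60.0, 40.0, 20.0]. χ² = 7.229. df = 3, critical = 7.815. Fail to reject H₀.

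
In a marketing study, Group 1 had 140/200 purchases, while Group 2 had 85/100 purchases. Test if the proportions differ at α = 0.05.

p̂₁ = 0.7, p̂₂ = 0.85, pooled p̂ = 0.75. z = -2.828. Critical: ±1.96. Reject H₀.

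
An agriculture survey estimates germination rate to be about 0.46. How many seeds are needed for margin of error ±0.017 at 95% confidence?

n = z²p(1-p)/E² = 1.96²×0.46×0.54/0.017² = 3301.9 → n = 3302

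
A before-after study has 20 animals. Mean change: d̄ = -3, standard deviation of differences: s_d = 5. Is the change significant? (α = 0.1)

t = d̄/(s_d/√n) = -3/(5/√20) = -2.683. df = 19, critical t = ±1.729. Reject H₀.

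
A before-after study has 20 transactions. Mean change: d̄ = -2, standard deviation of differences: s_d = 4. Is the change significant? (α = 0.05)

t = d̄/(s_d/√n) = -2/(4/√20) = -2.236. df = 19, critical t = ±2.093. Reject H₀.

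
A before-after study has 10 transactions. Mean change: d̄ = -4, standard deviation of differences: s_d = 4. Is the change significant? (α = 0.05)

t = d̄/(s_d/√n) = -4/(4/√10) = -3.162. df = 9, critical t = ±2.262. Reject H₀.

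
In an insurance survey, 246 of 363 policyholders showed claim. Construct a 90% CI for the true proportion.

p̂ = 0.678. CI = p̂ ± z*√(p̂(1-p̂)/n) = (0.637, 0.718)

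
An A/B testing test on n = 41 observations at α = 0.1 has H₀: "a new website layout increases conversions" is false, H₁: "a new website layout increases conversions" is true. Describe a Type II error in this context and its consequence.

Type II error: failing to reject H₀ when it is false — concluding that a new website layout increases conversions is not supported when in fact it is. Consequence: discarding a layout that would have improved conversions — lost revenue.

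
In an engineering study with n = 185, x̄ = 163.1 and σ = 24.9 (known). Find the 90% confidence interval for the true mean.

CI = x̄ ± z*(σ/√n) = 163.1 ± 1.645(24.9/√185) = 163.1 ± 3.01 = (160.09, 166.11)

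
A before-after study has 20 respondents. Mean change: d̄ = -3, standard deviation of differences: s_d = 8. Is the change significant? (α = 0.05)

t = d̄/(s_d/√n) = -3/(8/√20) = -1.677. df = 19, critical t = ±2.093. Fail to reject H₀.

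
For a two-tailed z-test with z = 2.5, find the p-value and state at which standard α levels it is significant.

p = 2·P(Z > |2.5|) = 2·(1 - Φ(2.5)) ≈ 0.0124. Significant at α = 0.1; Significant at α = 0.05.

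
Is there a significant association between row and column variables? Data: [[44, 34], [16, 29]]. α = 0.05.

χ² = 4.967. df = 1, critical = 3.841. Reject H₀. Variables are dependent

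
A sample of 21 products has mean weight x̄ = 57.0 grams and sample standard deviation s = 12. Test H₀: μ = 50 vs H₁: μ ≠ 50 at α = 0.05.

t = (x̄ - μ₀)/(s/√n) = (57.0 - 50)/(12/√21) = 2.673. df = 20, critical t = ±2.086. Reject H₀.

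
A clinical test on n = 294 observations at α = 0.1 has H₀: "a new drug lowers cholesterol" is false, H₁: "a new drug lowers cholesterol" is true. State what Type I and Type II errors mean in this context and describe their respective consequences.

Type I (false positive): concluding that a new drug lowers cholesterol when it is not — approving an ineffective drug — patients take a useless medication and may skip effective alternatives. Type II (false negative): failing to conclude that a new drug lowers cholesterol when it is — shelving an effective drug — patients miss out on a treatment that would have helped. Which is costlier depends on domain priorities and is a judgement call rather than a statistical fact.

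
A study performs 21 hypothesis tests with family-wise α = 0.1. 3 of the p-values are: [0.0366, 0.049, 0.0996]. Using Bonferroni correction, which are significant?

Bonferroni α = 0.1/21 = 0.00476. None of the given p-values are significant.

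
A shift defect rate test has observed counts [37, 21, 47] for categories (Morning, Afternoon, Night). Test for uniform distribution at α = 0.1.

Expected = 35 each. χ² = Σ(O-E)²/E = 9.829. df = 2, critical value = 4.605. Reject H₀.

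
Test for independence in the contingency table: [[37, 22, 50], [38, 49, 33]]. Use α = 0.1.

χ² = 13.265. df = 2, critical = 4.605. Reject H₀. Variables are dependent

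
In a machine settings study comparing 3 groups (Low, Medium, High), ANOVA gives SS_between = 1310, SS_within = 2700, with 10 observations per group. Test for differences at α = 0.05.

df_between = 2, df_within = 27. F = MS_between/MS_within = 655.0/100.0 = 6.55. F_crit ≈ 3.354. Reject H₀. At least one mean differs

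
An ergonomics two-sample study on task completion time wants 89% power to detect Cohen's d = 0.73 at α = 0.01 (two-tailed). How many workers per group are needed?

z_{α/2} = 2.576, z_β = Φ⁻¹(0.89) = 1.227. For medium effect (d = 0.73): n per group = 2(z_{α/2} + z_β)²/d² = 2(2.576 + 1.227)²/0.73² = 54.3 → 55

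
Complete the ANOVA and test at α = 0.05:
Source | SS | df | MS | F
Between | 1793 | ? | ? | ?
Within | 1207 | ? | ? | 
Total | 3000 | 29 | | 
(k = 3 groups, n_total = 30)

df_between = 2, df_within = 27. MS_between = 896.5, MS_within = 44.7. F = 20.054, F_crit ≈ 3.354. Reject H₀.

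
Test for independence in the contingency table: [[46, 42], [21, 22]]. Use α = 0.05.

χ² = 0.136. df = 1, critical = 3.841. Fail to reject H₀. No evidence of dependence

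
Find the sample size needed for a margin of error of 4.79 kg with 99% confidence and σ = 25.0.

n = (z*σ/E)² = (2.576×25.0/4.79)² = 180.8 → n = 181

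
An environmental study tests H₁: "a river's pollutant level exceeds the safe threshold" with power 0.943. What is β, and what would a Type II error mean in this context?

β = 1 - power = 1 - 0.943 = 0.057. A Type II error is failing to reject H₀ when H₀ is false (false negative) — here, failing to conclude that a river's pollutant level exceeds the safe threshold when in fact it is true. Consequence: allowing unsafe pollution to continue.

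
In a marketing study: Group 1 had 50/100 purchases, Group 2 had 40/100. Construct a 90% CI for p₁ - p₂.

p̂₁ = 0.5, p̂₂ = 0.4. Difference = 0.1. CI = (-0.015, 0.215)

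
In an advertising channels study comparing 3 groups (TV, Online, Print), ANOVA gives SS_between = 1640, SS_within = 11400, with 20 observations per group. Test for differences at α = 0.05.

df_between = 2, df_within = 57. F = MS_between/MS_within = 820.0/200.0 = 4.1. F_crit ≈ 3.159. Reject H₀. At least one mean differs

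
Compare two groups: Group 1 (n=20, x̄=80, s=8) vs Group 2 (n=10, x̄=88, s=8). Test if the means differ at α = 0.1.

Pooled sp = 8.0. t = -2.582, df = 28. Critical t = ±1.701. Reject H₀.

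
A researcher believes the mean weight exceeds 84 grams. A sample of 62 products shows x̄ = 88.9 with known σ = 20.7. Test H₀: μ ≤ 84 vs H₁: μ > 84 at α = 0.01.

z = 1.864. Critical value: 2.33. Fail to reject H₀.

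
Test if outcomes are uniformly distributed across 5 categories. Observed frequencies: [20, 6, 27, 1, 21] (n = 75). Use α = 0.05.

Expected = 15 each. χ² = Σ(O-E)²/E = 32.133. df = 4, critical value = 9.488. Reject H₀.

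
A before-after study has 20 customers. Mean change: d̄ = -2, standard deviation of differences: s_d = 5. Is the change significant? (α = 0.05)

t = d̄/(s_d/√n) = -2/(5/√20) = -1.789. df = 19, critical t = ±2.093. Fail to reject H₀.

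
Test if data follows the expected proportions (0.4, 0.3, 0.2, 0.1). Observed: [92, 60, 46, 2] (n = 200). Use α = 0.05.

Expected: [80.0, 60.0, 40.0, 20.0]. χ² = 18.9. df = 3, critical = 7.815. Reject H₀.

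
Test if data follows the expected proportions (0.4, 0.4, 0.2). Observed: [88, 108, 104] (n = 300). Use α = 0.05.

Expected: [120.0, 120.0, 60.0]. χ² = 42.0. df = 2, critical = 5.991. Reject H₀.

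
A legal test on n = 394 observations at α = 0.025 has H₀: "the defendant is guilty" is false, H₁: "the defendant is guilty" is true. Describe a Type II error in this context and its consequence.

Type II error: failing to reject H₀ when it is false — concluding that the defendant is guilty is not supported when in fact it is. Consequence: acquitting a guilty person.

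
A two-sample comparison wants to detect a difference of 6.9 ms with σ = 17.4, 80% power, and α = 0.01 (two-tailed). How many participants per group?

n per group = 2(z_α/2 + z_β)²σ²/d² = 2×(2.576 + 0.84)²×17.4²/6.9² = 148.4 → n = 149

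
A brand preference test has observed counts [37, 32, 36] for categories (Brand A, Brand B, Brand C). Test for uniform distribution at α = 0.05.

Expected = 35 each. χ² = Σ(O-E)²/E = 0.4. df = 2, critical value = 5.991. Fail to reject H₀.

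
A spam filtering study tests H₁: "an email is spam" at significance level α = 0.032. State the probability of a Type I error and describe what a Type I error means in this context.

P(Type I error) = α = 0.032. A Type I error is rejecting H₀ when H₀ is actually true (false positive) — here, concluding that an email is spam when in fact this is not the case. Consequence: a legitimate email is sent to the spam folder and the user misses it.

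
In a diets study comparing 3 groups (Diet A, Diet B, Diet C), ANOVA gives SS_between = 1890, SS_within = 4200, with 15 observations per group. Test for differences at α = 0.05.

df_between = 2, df_within = 42. F = MS_between/MS_within = 945.0/100.0 = 9.45. F_crit ≈ 3.22. Reject H₀. At least one mean differs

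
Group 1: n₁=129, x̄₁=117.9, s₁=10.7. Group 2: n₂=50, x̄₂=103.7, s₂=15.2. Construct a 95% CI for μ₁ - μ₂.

Difference = 14.2. SE = √(10.7²/129 + 15.2²/50) = 2.347. CI = (9.6, 18.8)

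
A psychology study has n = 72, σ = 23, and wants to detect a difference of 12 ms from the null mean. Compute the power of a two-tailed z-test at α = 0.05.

SE = σ/√n = 23/√72 = 2.711. Non-centrality λ = d/SE = 12/2.711 = 4.427. Power ≈ Φ(λ - z_{α/2}) = Φ(4.427 - 1.96) = Φ(2.467) = 0.993.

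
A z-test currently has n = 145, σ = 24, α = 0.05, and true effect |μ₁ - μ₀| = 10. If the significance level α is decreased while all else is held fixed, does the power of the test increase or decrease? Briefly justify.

Power decreases: a smaller α raises the critical value, so less of the H₁ sampling distribution falls in the rejection region.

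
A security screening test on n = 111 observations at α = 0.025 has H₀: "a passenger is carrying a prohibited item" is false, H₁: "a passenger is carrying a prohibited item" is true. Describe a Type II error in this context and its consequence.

Type II error: failing to reject H₀ when it is false — concluding that a passenger is carrying a prohibited item is not supported when in fact it is. Consequence: letting a prohibited item through — security breach.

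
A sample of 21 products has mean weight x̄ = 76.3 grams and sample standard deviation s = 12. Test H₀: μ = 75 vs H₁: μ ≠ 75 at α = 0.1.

t = (x̄ - μ₀)/(s/√n) = (76.3 - 75)/(12/√21) = 0.496. df = 20, critical t = ±1.725. Fail to reject H₀.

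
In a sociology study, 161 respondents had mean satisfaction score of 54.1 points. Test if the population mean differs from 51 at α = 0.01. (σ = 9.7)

z = (x̄ - μ₀)/(σ/√n) = (54.1 - 51)/(9.7/√161) = 4.055. Critical value: ±2.576. Since |4.055| > 2.576, Reject H₀.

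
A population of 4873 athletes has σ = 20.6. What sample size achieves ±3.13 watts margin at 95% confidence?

Without FPC: n₀ = (1.96×20.6/3.13)² = 166.402. With FPC: n = n₀N/(n₀+N-1) = 160.9 → n = 161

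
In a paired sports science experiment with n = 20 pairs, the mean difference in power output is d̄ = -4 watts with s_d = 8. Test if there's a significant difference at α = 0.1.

t = d̄/(s_d/√n) = -4/(8/√20) = -2.236. df = 19, critical t = ±1.729. Reject H₀.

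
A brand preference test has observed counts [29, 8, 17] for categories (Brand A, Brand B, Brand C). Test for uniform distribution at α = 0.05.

Expected = 18 each. χ² = Σ(O-E)²/E = 12.333. df = 2, critical value = 5.991. Reject H₀.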